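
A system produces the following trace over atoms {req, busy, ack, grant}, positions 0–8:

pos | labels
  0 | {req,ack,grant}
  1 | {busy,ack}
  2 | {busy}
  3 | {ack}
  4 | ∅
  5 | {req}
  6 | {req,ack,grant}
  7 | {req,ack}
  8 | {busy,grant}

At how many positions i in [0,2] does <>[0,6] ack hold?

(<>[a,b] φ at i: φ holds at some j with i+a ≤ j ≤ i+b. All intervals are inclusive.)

3

Evaluate at each i in [0,2]:
  i=0: ✓ (witness j=0)
  i=1: ✓ (witness j=1)
  i=2: ✓ (witness j=3)
Positions where it holds: {0, 1, 2} → 3.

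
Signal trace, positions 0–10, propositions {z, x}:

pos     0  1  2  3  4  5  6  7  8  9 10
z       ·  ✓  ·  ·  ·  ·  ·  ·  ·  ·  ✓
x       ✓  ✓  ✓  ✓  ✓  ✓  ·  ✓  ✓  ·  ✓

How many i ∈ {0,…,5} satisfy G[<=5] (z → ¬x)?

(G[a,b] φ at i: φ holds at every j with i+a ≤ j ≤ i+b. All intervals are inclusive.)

Evaluate at each i in [0,5]:
  i=0: ✗ (fails at j=1)
  i=1: ✗ (fails at j=1)
  i=2: ✓ (all of [2,7])
  i=3: ✓ (all of [3,8])
  i=4: ✓ (all of [4,9])
  i=5: ✗ (fails at j=10)
Positions where it holds: {2, 3, 4} → 3.

3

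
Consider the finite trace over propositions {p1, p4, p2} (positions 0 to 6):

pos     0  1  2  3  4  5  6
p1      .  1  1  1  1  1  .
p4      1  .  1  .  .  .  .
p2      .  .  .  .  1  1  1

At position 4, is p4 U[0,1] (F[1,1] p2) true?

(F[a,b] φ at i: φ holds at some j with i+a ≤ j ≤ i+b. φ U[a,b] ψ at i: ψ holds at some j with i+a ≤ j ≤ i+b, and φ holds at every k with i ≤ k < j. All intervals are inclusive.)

Need some j in [4,5] with F[1,1] p2, and p4 at every k in [4,j-1].
  j=4: F[1,1] p2 holds; no prefix to check → satisfied.

Yes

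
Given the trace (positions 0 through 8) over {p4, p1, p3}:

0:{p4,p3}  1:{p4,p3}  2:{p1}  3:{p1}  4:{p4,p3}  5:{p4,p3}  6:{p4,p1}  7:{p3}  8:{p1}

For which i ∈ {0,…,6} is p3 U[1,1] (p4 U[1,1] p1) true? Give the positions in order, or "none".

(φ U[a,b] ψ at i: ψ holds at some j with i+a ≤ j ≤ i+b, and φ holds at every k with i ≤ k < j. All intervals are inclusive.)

0, 4

Evaluate at each i in [0,6]:
  i=0: ✓ (rhs at j=1; lhs holds on [0,0])
  i=1: ✗ (no rhs in [2,2])
  i=2: ✗ (no rhs in [3,3])
  i=3: ✗ (no rhs in [4,4])
  i=4: ✓ (rhs at j=5; lhs holds on [4,4])
  i=5: ✗ (no rhs in [6,6])
  i=6: ✗ (no rhs in [7,7])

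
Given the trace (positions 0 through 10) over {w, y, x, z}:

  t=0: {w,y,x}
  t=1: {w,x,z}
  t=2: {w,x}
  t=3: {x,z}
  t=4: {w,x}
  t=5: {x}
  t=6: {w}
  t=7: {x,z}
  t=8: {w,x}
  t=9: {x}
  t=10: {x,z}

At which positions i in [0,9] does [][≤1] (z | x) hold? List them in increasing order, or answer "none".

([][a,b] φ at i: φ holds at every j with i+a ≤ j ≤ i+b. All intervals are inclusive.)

Evaluate at each i in [0,9]:
  i=0: ✓ (all of [0,1])
  i=1: ✓ (all of [1,2])
  i=2: ✓ (all of [2,3])
  i=3: ✓ (all of [3,4])
  i=4: ✓ (all of [4,5])
  i=5: ✗ (fails at j=6)
  i=6: ✗ (fails at j=6)
  i=7: ✓ (all of [7,8])
  i=8: ✓ (all of [8,9])
  i=9: ✓ (all of [9,10])

0, 1, 2, 3, 4, 7, 8, 9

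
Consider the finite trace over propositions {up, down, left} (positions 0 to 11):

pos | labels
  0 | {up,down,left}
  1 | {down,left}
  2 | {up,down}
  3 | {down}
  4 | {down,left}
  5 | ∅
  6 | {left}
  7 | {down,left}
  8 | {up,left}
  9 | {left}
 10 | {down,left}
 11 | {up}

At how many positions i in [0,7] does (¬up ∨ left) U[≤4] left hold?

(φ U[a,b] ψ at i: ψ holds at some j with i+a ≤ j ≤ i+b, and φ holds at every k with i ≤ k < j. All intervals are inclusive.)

Evaluate at each i in [0,7]:
  i=0: ✓ (rhs at j=0)
  i=1: ✓ (rhs at j=1)
  i=2: ✗ (lhs fails at k=2 before rhs at j=4)
  i=3: ✓ (rhs at j=4; lhs holds on [3,3])
  i=4: ✓ (rhs at j=4)
  i=5: ✓ (rhs at j=6; lhs holds on [5,5])
  i=6: ✓ (rhs at j=6)
  i=7: ✓ (rhs at j=7)
Positions where it holds: {0, 1, 3, 4, 5, 6, 7} → 7.

7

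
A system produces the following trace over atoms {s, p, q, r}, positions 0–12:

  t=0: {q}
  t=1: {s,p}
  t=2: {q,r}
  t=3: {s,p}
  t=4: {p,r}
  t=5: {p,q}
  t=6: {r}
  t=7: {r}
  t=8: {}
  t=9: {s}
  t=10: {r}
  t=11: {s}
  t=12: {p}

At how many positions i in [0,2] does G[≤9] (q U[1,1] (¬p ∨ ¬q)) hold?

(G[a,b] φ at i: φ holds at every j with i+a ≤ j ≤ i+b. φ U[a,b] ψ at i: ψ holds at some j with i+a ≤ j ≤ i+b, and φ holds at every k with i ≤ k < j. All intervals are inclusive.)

0

Evaluate at each i in [0,2]:
  i=0: ✗ (fails at j=1)
  i=1: ✗ (fails at j=1)
  i=2: ✗ (fails at j=3)
Positions where it holds: {} → 0.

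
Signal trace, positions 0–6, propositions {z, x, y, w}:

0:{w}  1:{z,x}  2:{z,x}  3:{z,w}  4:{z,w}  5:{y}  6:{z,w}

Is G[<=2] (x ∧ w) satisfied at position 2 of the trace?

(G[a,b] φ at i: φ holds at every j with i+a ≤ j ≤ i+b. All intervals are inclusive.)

False

Check (x ∧ w) at every j in [2,4]:
  j=2: false
  j=3: false
  j=4: false
Fails at j=2 → formula fails.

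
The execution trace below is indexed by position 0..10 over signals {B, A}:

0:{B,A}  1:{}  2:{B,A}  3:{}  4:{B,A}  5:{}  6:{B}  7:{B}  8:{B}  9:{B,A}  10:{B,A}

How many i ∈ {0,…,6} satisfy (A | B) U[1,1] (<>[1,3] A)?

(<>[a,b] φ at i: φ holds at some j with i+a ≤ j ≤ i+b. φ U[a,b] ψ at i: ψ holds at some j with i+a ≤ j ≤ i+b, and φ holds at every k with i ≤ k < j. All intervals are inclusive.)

3

Evaluate at each i in [0,6]:
  i=0: ✓ (rhs at j=1; lhs holds on [0,0])
  i=1: ✗ (lhs fails at k=1 before rhs at j=2)
  i=2: ✓ (rhs at j=3; lhs holds on [2,2])
  i=3: ✗ (no rhs in [4,4])
  i=4: ✗ (no rhs in [5,5])
  i=5: ✗ (lhs fails at k=5 before rhs at j=6)
  i=6: ✓ (rhs at j=7; lhs holds on [6,6])
Positions where it holds: {0, 2, 6} → 3.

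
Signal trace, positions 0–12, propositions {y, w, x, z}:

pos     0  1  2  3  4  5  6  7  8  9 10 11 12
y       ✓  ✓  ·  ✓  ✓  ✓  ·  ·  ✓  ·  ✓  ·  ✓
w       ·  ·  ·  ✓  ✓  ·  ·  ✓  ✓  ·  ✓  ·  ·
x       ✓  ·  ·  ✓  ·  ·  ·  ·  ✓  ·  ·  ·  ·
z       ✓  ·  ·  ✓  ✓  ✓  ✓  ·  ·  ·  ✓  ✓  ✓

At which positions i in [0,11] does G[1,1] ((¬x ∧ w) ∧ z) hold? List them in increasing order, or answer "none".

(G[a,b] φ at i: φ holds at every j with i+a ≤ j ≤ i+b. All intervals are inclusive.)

3, 9

Evaluate at each i in [0,11]:
  i=0: ✗ (fails at j=1)
  i=1: ✗ (fails at j=2)
  i=2: ✗ (fails at j=3)
  i=3: ✓ (all of [4,4])
  i=4: ✗ (fails at j=5)
  i=5: ✗ (fails at j=6)
  i=6: ✗ (fails at j=7)
  i=7: ✗ (fails at j=8)
  i=8: ✗ (fails at j=9)
  i=9: ✓ (all of [10,10])
  i=10: ✗ (fails at j=11)
  i=11: ✗ (fails at j=12)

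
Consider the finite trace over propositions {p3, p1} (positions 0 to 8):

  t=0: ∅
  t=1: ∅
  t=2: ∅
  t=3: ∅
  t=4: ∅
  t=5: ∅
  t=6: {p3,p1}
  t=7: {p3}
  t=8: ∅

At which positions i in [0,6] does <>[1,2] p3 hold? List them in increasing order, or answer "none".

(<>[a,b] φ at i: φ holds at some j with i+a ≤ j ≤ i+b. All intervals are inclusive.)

Evaluate at each i in [0,6]:
  i=0: ✗ (none in [1,2])
  i=1: ✗ (none in [2,3])
  i=2: ✗ (none in [3,4])
  i=3: ✗ (none in [4,5])
  i=4: ✓ (witness j=6)
  i=5: ✓ (witness j=6)
  i=6: ✓ (witness j=7)

4, 5, 6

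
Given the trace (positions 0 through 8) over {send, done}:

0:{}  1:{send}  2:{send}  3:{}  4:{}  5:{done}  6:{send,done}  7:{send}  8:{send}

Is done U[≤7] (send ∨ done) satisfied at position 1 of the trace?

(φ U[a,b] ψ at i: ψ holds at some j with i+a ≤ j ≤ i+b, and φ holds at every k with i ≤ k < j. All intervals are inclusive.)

Need some j in [1,8] with (send ∨ done), and done at every k in [1,j-1].
  j=1: (send ∨ done) holds; no prefix to check → satisfied.

Yes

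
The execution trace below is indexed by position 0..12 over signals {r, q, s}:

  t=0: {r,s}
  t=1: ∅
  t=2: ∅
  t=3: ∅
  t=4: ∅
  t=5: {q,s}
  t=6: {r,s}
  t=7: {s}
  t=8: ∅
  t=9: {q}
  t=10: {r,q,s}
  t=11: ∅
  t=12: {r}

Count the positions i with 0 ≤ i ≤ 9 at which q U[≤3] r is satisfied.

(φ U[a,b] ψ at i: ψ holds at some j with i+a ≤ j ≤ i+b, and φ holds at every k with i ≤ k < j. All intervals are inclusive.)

Evaluate at each i in [0,9]:
  i=0: ✓ (rhs at j=0)
  i=1: ✗ (no rhs in [1,4])
  i=2: ✗ (no rhs in [2,5])
  i=3: ✗ (lhs fails at k=3 before rhs at j=6)
  i=4: ✗ (lhs fails at k=4 before rhs at j=6)
  i=5: ✓ (rhs at j=6; lhs holds on [5,5])
  i=6: ✓ (rhs at j=6)
  i=7: ✗ (lhs fails at k=7 before rhs at j=10)
  i=8: ✗ (lhs fails at k=8 before rhs at j=10)
  i=9: ✓ (rhs at j=10; lhs holds on [9,9])
Positions where it holds: {0, 5, 6, 9} → 4.

4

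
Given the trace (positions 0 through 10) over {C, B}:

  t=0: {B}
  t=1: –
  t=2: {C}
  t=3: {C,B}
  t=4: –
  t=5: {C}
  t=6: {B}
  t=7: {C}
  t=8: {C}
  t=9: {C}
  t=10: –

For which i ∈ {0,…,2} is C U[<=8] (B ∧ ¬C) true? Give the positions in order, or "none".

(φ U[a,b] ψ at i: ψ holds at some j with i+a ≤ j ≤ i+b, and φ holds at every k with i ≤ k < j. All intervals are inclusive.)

0

Evaluate at each i in [0,2]:
  i=0: ✓ (rhs at j=0)
  i=1: ✗ (lhs fails at k=1 before rhs at j=6)
  i=2: ✗ (lhs fails at k=4 before rhs at j=6)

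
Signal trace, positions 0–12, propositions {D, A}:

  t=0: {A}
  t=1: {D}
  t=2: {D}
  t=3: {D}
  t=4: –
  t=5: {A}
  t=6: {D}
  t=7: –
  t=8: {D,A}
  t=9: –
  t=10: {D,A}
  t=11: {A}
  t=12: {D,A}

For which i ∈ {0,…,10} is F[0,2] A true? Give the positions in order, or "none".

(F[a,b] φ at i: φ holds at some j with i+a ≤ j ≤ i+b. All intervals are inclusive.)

0, 3, 4, 5, 6, 7, 8, 9, 10

Evaluate at each i in [0,10]:
  i=0: ✓ (witness j=0)
  i=1: ✗ (none in [1,3])
  i=2: ✗ (none in [2,4])
  i=3: ✓ (witness j=5)
  i=4: ✓ (witness j=5)
  i=5: ✓ (witness j=5)
  i=6: ✓ (witness j=8)
  i=7: ✓ (witness j=8)
  i=8: ✓ (witness j=8)
  i=9: ✓ (witness j=10)
  i=10: ✓ (witness j=10)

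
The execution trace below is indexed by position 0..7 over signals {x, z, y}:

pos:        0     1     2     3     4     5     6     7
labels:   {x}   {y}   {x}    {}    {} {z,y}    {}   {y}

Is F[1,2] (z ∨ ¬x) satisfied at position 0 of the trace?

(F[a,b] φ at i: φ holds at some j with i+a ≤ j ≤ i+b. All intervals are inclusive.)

Yes

Check (z ∨ ¬x) at each j in [1,2]:
  j=1: true
  j=2: false
Found at j=1 → formula holds.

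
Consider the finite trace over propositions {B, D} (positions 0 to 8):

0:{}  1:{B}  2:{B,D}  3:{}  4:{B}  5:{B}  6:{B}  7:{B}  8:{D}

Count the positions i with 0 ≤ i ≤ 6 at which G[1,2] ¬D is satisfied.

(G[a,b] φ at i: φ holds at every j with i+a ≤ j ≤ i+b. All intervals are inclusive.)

4

Evaluate at each i in [0,6]:
  i=0: ✗ (fails at j=2)
  i=1: ✗ (fails at j=2)
  i=2: ✓ (all of [3,4])
  i=3: ✓ (all of [4,5])
  i=4: ✓ (all of [5,6])
  i=5: ✓ (all of [6,7])
  i=6: ✗ (fails at j=8)
Positions where it holds: {2, 3, 4, 5} → 4.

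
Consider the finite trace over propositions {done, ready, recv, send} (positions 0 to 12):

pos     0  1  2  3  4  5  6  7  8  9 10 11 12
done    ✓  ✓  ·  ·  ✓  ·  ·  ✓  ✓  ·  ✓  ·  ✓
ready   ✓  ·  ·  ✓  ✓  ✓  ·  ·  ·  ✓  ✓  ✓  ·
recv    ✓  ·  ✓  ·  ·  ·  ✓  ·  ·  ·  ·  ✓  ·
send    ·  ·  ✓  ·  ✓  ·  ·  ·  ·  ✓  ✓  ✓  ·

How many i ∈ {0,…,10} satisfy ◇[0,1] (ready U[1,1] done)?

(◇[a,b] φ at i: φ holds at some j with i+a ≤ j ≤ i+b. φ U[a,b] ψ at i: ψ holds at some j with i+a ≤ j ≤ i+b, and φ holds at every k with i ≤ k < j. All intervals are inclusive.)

Evaluate at each i in [0,10]:
  i=0: ✓ (witness j=0)
  i=1: ✗ (none in [1,2])
  i=2: ✓ (witness j=3)
  i=3: ✓ (witness j=3)
  i=4: ✗ (none in [4,5])
  i=5: ✗ (none in [5,6])
  i=6: ✗ (none in [6,7])
  i=7: ✗ (none in [7,8])
  i=8: ✓ (witness j=9)
  i=9: ✓ (witness j=9)
  i=10: ✓ (witness j=11)
Positions where it holds: {0, 2, 3, 8, 9, 10} → 6.

6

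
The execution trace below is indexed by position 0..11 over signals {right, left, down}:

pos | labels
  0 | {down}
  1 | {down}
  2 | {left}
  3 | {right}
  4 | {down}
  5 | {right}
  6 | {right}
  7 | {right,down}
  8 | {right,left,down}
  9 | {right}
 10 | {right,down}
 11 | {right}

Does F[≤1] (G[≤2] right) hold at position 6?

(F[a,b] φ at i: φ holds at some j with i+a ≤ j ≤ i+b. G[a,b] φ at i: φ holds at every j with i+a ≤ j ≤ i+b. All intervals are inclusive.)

True

Check G[≤2] right at each j in [6,7]:
  j=6: holds on [6,8]
  j=7: holds on [7,9]
Found at j=6 → formula holds.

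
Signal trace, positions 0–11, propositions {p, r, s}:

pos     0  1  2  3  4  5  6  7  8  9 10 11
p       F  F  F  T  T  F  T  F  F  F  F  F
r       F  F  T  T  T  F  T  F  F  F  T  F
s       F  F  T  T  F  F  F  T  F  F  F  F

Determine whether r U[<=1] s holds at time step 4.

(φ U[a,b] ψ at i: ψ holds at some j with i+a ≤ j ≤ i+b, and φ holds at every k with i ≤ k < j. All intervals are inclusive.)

Does not hold

Need some j in [4,5] with s, and r at every k in [4,j-1].
  j=4: s false.
  j=5: s false.
No j in the window works → until fails.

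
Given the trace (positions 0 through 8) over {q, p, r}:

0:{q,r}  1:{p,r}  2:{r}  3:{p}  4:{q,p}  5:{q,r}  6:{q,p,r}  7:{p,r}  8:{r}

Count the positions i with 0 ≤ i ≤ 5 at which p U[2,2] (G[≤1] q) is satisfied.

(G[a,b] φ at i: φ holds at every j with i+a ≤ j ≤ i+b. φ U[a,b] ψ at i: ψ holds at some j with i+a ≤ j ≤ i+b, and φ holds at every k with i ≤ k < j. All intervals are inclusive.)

Evaluate at each i in [0,5]:
  i=0: ✗ (no rhs in [2,2])
  i=1: ✗ (no rhs in [3,3])
  i=2: ✗ (lhs fails at k=2 before rhs at j=4)
  i=3: ✓ (rhs at j=5; lhs holds on [3,4])
  i=4: ✗ (no rhs in [6,6])
  i=5: ✗ (no rhs in [7,7])
Positions where it holds: {3} → 1.

1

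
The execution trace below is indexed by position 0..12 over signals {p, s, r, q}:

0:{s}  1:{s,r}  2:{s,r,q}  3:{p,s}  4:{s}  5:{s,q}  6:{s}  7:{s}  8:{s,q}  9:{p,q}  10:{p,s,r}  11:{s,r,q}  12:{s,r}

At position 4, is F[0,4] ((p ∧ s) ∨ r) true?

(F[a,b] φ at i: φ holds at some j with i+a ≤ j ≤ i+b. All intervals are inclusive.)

Check ((p ∧ s) ∨ r) at each j in [4,8]:
  j=4: false
  j=5: false
  j=6: false
  j=7: false
  j=8: false
No position in the window satisfies it → formula fails.

False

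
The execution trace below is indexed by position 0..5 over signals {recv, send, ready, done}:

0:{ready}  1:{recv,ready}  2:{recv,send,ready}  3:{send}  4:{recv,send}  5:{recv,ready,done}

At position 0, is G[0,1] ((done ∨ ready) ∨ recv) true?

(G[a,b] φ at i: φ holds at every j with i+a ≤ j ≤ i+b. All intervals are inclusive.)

Holds

Check ((done ∨ ready) ∨ recv) at every j in [0,1]:
  j=0: true
  j=1: true
All positions satisfy it → formula holds.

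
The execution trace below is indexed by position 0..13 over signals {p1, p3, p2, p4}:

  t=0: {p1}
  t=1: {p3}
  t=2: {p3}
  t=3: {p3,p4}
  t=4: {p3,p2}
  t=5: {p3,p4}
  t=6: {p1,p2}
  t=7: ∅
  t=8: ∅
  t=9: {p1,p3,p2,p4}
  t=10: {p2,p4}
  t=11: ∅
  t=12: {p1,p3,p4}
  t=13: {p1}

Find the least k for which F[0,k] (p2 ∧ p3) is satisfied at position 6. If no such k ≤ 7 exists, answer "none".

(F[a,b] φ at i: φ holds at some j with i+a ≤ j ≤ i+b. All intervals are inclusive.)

3

Scan j = 6,7,… for (p2 ∧ p3):
  j=6: fails
  j=7: fails
  j=8: fails
  j=9: holds
First hit at j=9, so smallest k = 9-6 = 3.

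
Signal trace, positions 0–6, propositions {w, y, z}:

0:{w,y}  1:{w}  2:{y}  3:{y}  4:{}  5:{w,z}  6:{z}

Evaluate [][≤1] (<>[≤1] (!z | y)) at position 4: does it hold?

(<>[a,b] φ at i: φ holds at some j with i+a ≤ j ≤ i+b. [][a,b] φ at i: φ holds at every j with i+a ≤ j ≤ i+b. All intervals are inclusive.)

Check <>[≤1] (!z | y) at every j in [4,5]:
  j=4: holds (witness at 4)
  j=5: fails (none in [5,6])
Fails at j=5 → formula fails.

False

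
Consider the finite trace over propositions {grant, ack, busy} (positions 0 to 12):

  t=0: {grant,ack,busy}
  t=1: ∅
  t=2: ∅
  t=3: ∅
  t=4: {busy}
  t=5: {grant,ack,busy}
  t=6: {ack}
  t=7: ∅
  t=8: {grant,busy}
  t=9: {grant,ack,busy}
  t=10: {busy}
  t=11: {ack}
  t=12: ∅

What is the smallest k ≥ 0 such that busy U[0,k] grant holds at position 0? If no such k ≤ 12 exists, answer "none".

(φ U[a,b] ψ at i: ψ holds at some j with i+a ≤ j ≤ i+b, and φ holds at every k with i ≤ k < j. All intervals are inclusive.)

0

Need earliest j ≥ 0 with grant, and busy at every k in [0,j-1].
  j=0: rhs holds (empty prefix). k = 0.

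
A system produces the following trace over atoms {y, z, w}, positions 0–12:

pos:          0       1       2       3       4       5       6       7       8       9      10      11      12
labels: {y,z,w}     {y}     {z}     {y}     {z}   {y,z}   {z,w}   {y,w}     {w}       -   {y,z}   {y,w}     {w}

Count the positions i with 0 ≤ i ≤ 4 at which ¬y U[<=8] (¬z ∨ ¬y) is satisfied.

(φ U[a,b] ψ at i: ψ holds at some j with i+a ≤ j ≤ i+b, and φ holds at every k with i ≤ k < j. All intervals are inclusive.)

4

Evaluate at each i in [0,4]:
  i=0: ✗ (lhs fails at k=0 before rhs at j=1)
  i=1: ✓ (rhs at j=1)
  i=2: ✓ (rhs at j=2)
  i=3: ✓ (rhs at j=3)
  i=4: ✓ (rhs at j=4)
Positions where it holds: {1, 2, 3, 4} → 4.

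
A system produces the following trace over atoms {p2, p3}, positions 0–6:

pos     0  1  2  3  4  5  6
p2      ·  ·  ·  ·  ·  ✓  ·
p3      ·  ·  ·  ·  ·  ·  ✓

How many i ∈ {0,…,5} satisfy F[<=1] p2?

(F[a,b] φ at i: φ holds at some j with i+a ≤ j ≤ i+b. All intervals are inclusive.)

2

Evaluate at each i in [0,5]:
  i=0: ✗ (none in [0,1])
  i=1: ✗ (none in [1,2])
  i=2: ✗ (none in [2,3])
  i=3: ✗ (none in [3,4])
  i=4: ✓ (witness j=5)
  i=5: ✓ (witness j=5)
Positions where it holds: {4, 5} → 2.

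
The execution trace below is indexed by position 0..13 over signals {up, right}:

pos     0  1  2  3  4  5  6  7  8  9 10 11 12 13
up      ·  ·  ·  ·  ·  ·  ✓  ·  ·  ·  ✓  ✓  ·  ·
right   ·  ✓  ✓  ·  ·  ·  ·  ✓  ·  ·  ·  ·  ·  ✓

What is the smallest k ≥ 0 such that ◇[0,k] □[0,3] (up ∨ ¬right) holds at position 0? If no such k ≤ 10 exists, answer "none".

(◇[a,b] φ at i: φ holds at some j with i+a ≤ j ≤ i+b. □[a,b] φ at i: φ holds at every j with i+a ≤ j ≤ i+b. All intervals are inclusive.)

Scan j = 0,1,… for □[0,3] (up ∨ ¬right):
  j=0: fails
  j=1: fails
  j=2: fails
  j=3: holds
First hit at j=3, so smallest k = 3-0 = 3.

3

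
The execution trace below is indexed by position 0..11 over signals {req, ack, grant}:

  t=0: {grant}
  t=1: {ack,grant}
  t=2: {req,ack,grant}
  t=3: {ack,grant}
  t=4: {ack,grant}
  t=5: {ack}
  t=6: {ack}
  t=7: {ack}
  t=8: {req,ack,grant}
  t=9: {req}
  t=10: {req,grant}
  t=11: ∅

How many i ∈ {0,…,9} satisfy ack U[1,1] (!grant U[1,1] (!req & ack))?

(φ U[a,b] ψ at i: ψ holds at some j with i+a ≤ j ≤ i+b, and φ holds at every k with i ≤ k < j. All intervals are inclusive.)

Evaluate at each i in [0,9]:
  i=0: ✗ (no rhs in [1,1])
  i=1: ✗ (no rhs in [2,2])
  i=2: ✗ (no rhs in [3,3])
  i=3: ✗ (no rhs in [4,4])
  i=4: ✓ (rhs at j=5; lhs holds on [4,4])
  i=5: ✓ (rhs at j=6; lhs holds on [5,5])
  i=6: ✗ (no rhs in [7,7])
  i=7: ✗ (no rhs in [8,8])
  i=8: ✗ (no rhs in [9,9])
  i=9: ✗ (no rhs in [10,10])
Positions where it holds: {4, 5} → 2.

2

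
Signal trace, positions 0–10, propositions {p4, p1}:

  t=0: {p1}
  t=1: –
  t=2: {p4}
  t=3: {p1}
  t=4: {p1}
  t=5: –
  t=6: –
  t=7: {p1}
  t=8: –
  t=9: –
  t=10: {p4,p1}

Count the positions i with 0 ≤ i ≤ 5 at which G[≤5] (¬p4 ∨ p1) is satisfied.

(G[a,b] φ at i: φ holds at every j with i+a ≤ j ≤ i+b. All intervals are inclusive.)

Evaluate at each i in [0,5]:
  i=0: ✗ (fails at j=2)
  i=1: ✗ (fails at j=2)
  i=2: ✗ (fails at j=2)
  i=3: ✓ (all of [3,8])
  i=4: ✓ (all of [4,9])
  i=5: ✓ (all of [5,10])
Positions where it holds: {3, 4, 5} → 3.

3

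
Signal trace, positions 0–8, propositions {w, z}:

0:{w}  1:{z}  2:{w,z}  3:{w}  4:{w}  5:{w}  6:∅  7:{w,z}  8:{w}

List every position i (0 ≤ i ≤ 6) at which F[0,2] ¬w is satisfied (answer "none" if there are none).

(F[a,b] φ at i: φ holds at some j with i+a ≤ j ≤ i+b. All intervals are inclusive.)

Evaluate at each i in [0,6]:
  i=0: ✓ (witness j=1)
  i=1: ✓ (witness j=1)
  i=2: ✗ (none in [2,4])
  i=3: ✗ (none in [3,5])
  i=4: ✓ (witness j=6)
  i=5: ✓ (witness j=6)
  i=6: ✓ (witness j=6)

0, 1, 4, 5, 6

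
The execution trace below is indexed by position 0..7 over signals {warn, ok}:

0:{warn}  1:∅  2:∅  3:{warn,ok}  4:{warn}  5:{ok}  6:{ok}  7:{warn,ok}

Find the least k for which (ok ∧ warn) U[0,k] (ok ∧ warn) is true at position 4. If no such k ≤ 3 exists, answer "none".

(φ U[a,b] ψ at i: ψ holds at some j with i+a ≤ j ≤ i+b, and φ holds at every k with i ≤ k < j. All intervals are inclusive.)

Need earliest j ≥ 4 with (ok ∧ warn), and (ok ∧ warn) at every k in [4,j-1].
  j=4: rhs fails.
  j=5: rhs fails.
  j=6: rhs fails.
  j=7: rhs holds but lhs fails at k=4.
No witness within the range → none.

none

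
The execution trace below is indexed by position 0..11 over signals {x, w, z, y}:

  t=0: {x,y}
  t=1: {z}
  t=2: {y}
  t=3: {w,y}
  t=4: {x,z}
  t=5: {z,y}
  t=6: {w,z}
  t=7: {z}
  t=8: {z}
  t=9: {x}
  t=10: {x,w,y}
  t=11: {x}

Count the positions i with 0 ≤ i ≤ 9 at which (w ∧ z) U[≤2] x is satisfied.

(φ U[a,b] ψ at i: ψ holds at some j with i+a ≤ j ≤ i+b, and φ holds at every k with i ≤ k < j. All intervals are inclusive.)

Evaluate at each i in [0,9]:
  i=0: ✓ (rhs at j=0)
  i=1: ✗ (no rhs in [1,3])
  i=2: ✗ (lhs fails at k=2 before rhs at j=4)
  i=3: ✗ (lhs fails at k=3 before rhs at j=4)
  i=4: ✓ (rhs at j=4)
  i=5: ✗ (no rhs in [5,7])
  i=6: ✗ (no rhs in [6,8])
  i=7: ✗ (lhs fails at k=7 before rhs at j=9)
  i=8: ✗ (lhs fails at k=8 before rhs at j=9)
  i=9: ✓ (rhs at j=9)
Positions where it holds: {0, 4, 9} → 3.

3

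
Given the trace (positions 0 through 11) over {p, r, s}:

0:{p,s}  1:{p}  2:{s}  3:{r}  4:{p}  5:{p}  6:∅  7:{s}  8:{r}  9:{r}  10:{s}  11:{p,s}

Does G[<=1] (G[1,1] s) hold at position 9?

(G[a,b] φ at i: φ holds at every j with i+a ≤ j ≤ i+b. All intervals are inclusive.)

Check G[1,1] s at every j in [9,10]:
  j=9: holds on [10,10]
  j=10: holds on [11,11]
All positions satisfy it → formula holds.

True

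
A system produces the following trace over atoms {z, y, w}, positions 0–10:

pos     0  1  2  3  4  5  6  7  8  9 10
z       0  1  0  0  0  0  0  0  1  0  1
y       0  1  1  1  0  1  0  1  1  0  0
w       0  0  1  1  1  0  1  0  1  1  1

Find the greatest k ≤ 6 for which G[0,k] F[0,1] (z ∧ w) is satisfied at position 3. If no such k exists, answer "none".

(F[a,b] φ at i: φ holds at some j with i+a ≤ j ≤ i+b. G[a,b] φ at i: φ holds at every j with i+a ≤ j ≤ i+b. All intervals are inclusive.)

none

F[0,1] (z ∧ w) must hold from j=3 onward; find where it first fails.
  j=3: fails → no k works.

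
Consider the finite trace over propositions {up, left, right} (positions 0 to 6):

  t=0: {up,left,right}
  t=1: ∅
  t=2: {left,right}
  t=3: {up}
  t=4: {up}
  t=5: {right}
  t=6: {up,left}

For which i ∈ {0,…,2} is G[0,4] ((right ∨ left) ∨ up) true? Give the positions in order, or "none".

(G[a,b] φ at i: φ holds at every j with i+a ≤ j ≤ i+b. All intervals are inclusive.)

Evaluate at each i in [0,2]:
  i=0: ✗ (fails at j=1)
  i=1: ✗ (fails at j=1)
  i=2: ✓ (all of [2,6])

2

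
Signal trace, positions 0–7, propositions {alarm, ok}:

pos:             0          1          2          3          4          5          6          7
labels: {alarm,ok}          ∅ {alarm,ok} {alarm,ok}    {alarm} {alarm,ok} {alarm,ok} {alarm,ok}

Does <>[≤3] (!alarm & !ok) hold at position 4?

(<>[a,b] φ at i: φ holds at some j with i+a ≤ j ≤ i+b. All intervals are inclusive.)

Check (!alarm & !ok) at each j in [4,7]:
  j=4: false
  j=5: false
  j=6: false
  j=7: false
No position in the window satisfies it → formula fails.

Does not hold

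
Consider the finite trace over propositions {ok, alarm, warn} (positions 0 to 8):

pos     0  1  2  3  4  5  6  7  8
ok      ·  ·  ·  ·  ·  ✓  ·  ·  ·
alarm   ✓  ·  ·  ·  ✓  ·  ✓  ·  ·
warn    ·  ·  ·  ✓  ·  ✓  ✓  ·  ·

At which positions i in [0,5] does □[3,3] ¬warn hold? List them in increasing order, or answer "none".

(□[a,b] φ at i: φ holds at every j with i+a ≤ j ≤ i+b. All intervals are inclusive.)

1, 4, 5

Evaluate at each i in [0,5]:
  i=0: ✗ (fails at j=3)
  i=1: ✓ (all of [4,4])
  i=2: ✗ (fails at j=5)
  i=3: ✗ (fails at j=6)
  i=4: ✓ (all of [7,7])
  i=5: ✓ (all of [8,8])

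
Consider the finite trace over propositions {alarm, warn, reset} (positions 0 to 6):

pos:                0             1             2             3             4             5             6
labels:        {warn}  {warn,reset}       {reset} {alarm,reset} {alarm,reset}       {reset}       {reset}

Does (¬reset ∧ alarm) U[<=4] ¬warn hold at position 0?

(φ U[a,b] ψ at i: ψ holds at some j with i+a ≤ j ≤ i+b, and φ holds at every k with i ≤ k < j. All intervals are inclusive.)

Need some j in [0,4] with ¬warn, and (¬reset ∧ alarm) at every k in [0,j-1].
  j=0: ¬warn false.
  j=1: ¬warn false.
  j=2: ¬warn holds, but (¬reset ∧ alarm) fails at k=0 → not this j.
  j=3: ¬warn holds, but (¬reset ∧ alarm) fails at k=0 → not this j.
  j=4: ¬warn holds, but (¬reset ∧ alarm) fails at k=0 → not this j.
No j in the window works → until fails.

No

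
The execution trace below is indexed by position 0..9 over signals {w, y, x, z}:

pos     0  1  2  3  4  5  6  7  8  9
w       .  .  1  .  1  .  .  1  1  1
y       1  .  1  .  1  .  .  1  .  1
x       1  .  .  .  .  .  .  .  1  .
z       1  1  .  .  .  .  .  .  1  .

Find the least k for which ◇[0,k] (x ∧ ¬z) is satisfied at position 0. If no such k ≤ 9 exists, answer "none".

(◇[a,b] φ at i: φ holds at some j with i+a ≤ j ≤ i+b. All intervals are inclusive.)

Scan j = 0,1,… for (x ∧ ¬z):
  j=0: fails
  j=1: fails
  j=2: fails
  j=3: fails
  j=4: fails
  j=5: fails
  j=6: fails
  j=7: fails
  j=8: fails
  j=9: fails
No j in [0,9] satisfies it → none.

none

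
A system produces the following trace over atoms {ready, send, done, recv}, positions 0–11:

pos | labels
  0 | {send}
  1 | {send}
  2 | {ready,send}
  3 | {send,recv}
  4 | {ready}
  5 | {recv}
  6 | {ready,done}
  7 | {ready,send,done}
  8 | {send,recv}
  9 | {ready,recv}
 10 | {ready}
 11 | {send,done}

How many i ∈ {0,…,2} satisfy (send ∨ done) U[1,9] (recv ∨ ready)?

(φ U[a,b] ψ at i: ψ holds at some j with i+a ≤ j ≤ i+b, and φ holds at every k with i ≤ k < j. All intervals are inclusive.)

Evaluate at each i in [0,2]:
  i=0: ✓ (rhs at j=2; lhs holds on [0,1])
  i=1: ✓ (rhs at j=2; lhs holds on [1,1])
  i=2: ✓ (rhs at j=3; lhs holds on [2,2])
Positions where it holds: {0, 1, 2} → 3.

3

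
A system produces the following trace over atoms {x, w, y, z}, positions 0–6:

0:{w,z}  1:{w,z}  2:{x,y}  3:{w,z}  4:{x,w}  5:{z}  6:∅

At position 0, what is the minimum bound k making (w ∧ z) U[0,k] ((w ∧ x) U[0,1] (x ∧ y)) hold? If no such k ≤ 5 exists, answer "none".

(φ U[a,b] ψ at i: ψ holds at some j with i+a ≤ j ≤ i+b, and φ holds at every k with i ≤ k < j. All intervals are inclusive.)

2

Need earliest j ≥ 0 with ((w ∧ x) U[0,1] (x ∧ y)), and (w ∧ z) at every k in [0,j-1].
  j=0: rhs fails.
  j=1: rhs fails.
  j=2: rhs holds; lhs holds on [0,1]. k = 2.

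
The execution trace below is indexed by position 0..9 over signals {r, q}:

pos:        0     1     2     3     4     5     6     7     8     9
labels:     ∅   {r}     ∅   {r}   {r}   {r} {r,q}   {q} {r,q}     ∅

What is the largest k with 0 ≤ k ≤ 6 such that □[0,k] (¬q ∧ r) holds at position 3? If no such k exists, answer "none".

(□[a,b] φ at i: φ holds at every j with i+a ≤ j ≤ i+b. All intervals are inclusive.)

2

(¬q ∧ r) must hold from j=3 onward; find where it first fails.
  j=3: holds
  j=4: holds
  j=5: holds
  j=6: fails
Holds on [3,5], so largest k = 2.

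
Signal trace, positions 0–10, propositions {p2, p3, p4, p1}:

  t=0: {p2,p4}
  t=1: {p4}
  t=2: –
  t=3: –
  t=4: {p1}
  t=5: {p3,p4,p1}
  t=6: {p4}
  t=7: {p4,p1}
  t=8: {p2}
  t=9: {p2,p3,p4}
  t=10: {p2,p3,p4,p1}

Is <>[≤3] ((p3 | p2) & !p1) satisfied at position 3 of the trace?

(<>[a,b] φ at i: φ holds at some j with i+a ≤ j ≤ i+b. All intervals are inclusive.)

Does not hold

Check ((p3 | p2) & !p1) at each j in [3,6]:
  j=3: false
  j=4: false
  j=5: false
  j=6: false
No position in the window satisfies it → formula fails.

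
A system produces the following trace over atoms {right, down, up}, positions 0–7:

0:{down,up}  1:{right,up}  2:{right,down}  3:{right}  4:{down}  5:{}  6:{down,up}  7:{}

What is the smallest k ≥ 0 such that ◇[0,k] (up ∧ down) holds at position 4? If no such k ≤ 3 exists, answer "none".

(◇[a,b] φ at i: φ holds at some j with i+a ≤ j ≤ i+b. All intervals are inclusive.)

2

Scan j = 4,5,… for (up ∧ down):
  j=4: fails
  j=5: fails
  j=6: holds
First hit at j=6, so smallest k = 6-4 = 2.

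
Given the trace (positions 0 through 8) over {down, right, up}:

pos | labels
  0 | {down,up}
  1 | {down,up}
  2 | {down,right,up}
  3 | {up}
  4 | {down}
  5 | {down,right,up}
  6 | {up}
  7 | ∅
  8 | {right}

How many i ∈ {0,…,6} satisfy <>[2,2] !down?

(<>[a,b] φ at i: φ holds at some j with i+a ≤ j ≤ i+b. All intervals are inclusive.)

Evaluate at each i in [0,6]:
  i=0: ✗ (none in [2,2])
  i=1: ✓ (witness j=3)
  i=2: ✗ (none in [4,4])
  i=3: ✗ (none in [5,5])
  i=4: ✓ (witness j=6)
  i=5: ✓ (witness j=7)
  i=6: ✓ (witness j=8)
Positions where it holds: {1, 4, 5, 6} → 4.

4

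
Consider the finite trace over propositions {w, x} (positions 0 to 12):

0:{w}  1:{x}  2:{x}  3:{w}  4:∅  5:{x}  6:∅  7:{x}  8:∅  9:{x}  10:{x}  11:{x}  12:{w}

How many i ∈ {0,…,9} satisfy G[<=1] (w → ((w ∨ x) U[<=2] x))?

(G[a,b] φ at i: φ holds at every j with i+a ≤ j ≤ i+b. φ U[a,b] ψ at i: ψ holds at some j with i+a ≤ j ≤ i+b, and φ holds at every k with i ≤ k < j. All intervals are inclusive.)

8

Evaluate at each i in [0,9]:
  i=0: ✓ (all of [0,1])
  i=1: ✓ (all of [1,2])
  i=2: ✗ (fails at j=3)
  i=3: ✗ (fails at j=3)
  i=4: ✓ (all of [4,5])
  i=5: ✓ (all of [5,6])
  i=6: ✓ (all of [6,7])
  i=7: ✓ (all of [7,8])
  i=8: ✓ (all of [8,9])
  i=9: ✓ (all of [9,10])
Positions where it holds: {0, 1, 4, 5, 6, 7, 8, 9} → 8.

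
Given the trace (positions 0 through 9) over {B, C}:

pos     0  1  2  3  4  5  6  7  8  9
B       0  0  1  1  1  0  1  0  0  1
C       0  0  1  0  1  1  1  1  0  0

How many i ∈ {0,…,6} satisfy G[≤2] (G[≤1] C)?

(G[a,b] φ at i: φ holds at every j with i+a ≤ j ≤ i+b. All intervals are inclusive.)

Evaluate at each i in [0,6]:
  i=0: ✗ (fails at j=0)
  i=1: ✗ (fails at j=1)
  i=2: ✗ (fails at j=2)
  i=3: ✗ (fails at j=3)
  i=4: ✓ (all of [4,6])
  i=5: ✗ (fails at j=7)
  i=6: ✗ (fails at j=7)
Positions where it holds: {4} → 1.

1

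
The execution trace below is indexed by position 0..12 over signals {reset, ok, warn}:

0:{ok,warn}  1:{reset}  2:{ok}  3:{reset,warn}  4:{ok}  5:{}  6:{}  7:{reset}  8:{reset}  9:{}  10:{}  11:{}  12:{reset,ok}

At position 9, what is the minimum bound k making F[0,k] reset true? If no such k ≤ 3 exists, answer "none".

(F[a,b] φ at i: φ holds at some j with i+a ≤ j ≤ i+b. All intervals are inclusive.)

3

Scan j = 9,10,… for reset:
  j=9: fails
  j=10: fails
  j=11: fails
  j=12: holds
First hit at j=12, so smallest k = 12-9 = 3.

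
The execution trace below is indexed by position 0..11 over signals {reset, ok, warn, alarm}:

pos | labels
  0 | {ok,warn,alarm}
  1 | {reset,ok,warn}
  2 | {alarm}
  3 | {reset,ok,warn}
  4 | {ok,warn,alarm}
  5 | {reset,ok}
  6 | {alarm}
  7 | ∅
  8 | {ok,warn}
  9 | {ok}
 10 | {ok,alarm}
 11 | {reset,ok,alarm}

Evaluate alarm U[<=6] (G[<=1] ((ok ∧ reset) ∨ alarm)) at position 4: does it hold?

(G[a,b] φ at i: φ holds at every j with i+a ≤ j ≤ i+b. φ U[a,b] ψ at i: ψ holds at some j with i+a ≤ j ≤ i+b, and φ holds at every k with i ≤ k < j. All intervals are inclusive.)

Need some j in [4,10] with G[<=1] ((ok ∧ reset) ∨ alarm), and alarm at every k in [4,j-1].
  j=4: G[<=1] ((ok ∧ reset) ∨ alarm) holds; no prefix to check → satisfied.

True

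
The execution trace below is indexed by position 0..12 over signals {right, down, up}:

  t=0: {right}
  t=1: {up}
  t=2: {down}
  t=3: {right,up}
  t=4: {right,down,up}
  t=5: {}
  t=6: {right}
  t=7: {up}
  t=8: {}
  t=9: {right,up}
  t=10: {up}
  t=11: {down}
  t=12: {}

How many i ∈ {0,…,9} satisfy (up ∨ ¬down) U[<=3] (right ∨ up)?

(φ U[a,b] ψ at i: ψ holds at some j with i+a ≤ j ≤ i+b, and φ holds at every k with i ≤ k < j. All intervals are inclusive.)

Evaluate at each i in [0,9]:
  i=0: ✓ (rhs at j=0)
  i=1: ✓ (rhs at j=1)
  i=2: ✗ (lhs fails at k=2 before rhs at j=3)
  i=3: ✓ (rhs at j=3)
  i=4: ✓ (rhs at j=4)
  i=5: ✓ (rhs at j=6; lhs holds on [5,5])
  i=6: ✓ (rhs at j=6)
  i=7: ✓ (rhs at j=7)
  i=8: ✓ (rhs at j=9; lhs holds on [8,8])
  i=9: ✓ (rhs at j=9)
Positions where it holds: {0, 1, 3, 4, 5, 6, 7, 8, 9} → 9.

9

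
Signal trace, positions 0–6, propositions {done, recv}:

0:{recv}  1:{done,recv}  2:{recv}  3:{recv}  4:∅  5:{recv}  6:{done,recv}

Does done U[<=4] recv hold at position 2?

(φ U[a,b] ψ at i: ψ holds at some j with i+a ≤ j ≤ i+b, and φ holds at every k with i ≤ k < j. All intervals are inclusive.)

True

Need some j in [2,6] with recv, and done at every k in [2,j-1].
  j=2: recv holds; no prefix to check → satisfied.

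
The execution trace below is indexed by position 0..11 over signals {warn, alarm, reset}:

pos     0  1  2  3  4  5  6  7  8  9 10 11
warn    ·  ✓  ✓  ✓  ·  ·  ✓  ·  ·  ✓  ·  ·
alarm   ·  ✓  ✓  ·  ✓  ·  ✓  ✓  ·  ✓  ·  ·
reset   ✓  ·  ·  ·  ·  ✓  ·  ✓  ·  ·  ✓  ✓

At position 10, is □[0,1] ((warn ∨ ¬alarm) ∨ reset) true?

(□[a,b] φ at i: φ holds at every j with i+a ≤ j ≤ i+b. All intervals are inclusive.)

Check ((warn ∨ ¬alarm) ∨ reset) at every j in [10,11]:
  j=10: true
  j=11: true
All positions satisfy it → formula holds.

Holds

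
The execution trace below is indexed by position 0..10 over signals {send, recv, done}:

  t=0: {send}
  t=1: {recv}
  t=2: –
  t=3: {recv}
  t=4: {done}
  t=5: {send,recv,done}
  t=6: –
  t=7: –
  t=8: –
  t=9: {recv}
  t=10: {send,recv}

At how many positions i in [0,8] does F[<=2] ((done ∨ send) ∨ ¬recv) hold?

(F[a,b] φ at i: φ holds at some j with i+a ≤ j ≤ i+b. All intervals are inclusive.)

Evaluate at each i in [0,8]:
  i=0: ✓ (witness j=0)
  i=1: ✓ (witness j=2)
  i=2: ✓ (witness j=2)
  i=3: ✓ (witness j=4)
  i=4: ✓ (witness j=4)
  i=5: ✓ (witness j=5)
  i=6: ✓ (witness j=6)
  i=7: ✓ (witness j=7)
  i=8: ✓ (witness j=8)
Positions where it holds: {0, 1, 2, 3, 4, 5, 6, 7, 8} → 9.

9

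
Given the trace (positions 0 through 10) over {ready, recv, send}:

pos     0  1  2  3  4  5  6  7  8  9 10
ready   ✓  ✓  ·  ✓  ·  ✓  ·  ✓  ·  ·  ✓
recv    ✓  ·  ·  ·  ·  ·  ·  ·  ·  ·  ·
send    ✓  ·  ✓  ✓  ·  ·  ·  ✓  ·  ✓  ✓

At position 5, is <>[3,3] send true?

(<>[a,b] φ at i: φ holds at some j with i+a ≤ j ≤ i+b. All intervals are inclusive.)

Check send at each j in [8,8]:
  j=8: false
No position in the window satisfies it → formula fails.

No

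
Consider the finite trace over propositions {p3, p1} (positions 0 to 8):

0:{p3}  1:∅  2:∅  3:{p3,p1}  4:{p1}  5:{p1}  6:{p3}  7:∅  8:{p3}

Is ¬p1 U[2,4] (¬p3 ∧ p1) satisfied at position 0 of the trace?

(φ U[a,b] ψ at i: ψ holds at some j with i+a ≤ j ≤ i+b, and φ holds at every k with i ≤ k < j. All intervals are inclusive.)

False

Need some j in [2,4] with (¬p3 ∧ p1), and ¬p1 at every k in [0,j-1].
  j=2: (¬p3 ∧ p1) false.
  j=3: (¬p3 ∧ p1) false.
  j=4: (¬p3 ∧ p1) holds, but ¬p1 fails at k=3 → not this j.
No j in the window works → until fails.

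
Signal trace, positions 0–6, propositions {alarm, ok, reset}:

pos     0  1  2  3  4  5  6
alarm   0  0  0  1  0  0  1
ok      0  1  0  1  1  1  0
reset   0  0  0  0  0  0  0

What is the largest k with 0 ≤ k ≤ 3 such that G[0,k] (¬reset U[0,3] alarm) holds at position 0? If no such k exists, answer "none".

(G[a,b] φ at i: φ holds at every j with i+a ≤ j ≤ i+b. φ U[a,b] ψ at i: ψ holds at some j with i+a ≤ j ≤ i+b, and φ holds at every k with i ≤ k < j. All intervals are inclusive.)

3

(¬reset U[0,3] alarm) must hold from j=0 onward; find where it first fails.
  j=0: holds
  j=1: holds
  j=2: holds
  j=3: holds
Holds through j=3; largest k = 3.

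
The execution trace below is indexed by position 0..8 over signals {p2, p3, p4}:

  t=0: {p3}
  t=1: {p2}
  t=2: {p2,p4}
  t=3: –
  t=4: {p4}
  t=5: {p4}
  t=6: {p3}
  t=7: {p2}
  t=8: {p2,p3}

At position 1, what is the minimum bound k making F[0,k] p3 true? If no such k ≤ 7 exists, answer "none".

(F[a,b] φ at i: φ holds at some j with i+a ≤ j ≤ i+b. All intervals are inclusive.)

5

Scan j = 1,2,… for p3:
  j=1: fails
  j=2: fails
  j=3: fails
  j=4: fails
  j=5: fails
  j=6: holds
First hit at j=6, so smallest k = 6-1 = 5.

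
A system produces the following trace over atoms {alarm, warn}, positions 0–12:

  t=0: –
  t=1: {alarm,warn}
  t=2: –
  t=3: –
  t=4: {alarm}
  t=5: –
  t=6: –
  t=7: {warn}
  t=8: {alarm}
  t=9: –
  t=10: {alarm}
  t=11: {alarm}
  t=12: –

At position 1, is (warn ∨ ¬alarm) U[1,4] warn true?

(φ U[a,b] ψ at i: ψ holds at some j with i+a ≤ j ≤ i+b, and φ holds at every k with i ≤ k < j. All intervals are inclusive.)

Need some j in [2,5] with warn, and (warn ∨ ¬alarm) at every k in [1,j-1].
  j=2: warn false.
  j=3: warn false.
  j=4: warn false.
  j=5: warn false.
No j in the window works → until fails.

No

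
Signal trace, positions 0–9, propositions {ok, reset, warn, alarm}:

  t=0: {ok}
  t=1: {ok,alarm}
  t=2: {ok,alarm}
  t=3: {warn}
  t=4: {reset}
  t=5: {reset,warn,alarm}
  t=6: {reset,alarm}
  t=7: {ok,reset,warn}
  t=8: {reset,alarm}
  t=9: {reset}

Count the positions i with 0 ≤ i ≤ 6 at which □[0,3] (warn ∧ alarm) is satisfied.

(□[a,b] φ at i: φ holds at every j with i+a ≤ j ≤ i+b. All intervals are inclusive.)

0

Evaluate at each i in [0,6]:
  i=0: ✗ (fails at j=0)
  i=1: ✗ (fails at j=1)
  i=2: ✗ (fails at j=2)
  i=3: ✗ (fails at j=3)
  i=4: ✗ (fails at j=4)
  i=5: ✗ (fails at j=6)
  i=6: ✗ (fails at j=6)
Positions where it holds: {} → 0.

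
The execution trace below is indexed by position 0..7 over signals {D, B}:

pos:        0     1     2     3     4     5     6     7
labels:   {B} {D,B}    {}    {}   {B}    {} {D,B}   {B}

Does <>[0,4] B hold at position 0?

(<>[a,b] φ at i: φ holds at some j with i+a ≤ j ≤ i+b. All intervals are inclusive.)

Check B at each j in [0,4]:
  j=0: true
  j=1: true
  j=2: false
  j=3: false
  j=4: true
Found at j=0 → formula holds.

True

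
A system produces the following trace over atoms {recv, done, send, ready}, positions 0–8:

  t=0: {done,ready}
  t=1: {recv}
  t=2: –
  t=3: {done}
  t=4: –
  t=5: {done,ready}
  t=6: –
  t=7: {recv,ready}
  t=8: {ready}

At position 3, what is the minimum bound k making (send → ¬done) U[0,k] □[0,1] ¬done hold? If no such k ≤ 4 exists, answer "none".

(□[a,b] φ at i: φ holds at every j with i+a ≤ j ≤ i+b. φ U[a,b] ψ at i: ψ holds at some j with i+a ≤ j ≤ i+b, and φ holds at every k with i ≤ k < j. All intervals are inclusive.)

Need earliest j ≥ 3 with □[0,1] ¬done, and (send → ¬done) at every k in [3,j-1].
  j=3: rhs fails.
  j=4: rhs fails.
  j=5: rhs fails.
  j=6: rhs holds; lhs holds on [3,5]. k = 3.

3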